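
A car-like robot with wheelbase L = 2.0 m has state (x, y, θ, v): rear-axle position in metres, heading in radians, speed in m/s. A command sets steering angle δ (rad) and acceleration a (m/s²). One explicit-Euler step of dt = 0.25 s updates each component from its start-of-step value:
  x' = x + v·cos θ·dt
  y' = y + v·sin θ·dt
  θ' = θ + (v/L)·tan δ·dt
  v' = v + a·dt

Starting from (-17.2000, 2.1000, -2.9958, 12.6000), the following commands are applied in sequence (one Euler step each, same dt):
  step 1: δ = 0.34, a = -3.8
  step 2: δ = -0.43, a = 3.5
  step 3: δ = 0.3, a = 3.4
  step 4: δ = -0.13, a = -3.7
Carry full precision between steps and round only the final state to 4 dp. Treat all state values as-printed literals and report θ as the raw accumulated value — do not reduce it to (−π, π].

(-28.5708, -2.0098, -2.8408, 12.4500)

after step 1 (δ=0.34, a=-3.8): (-20.316582, 1.642378, -2.438664, 11.650000)
after step 2 (δ=-0.43, a=3.5): (-22.538681, -0.240421, -3.106531, 12.525000)
after step 3 (δ=0.3, a=3.4): (-25.668007, -0.350184, -2.622227, 13.375000)
after step 4 (δ=-0.13, a=-3.7): (-28.570830, -2.009787, -2.840803, 12.450000)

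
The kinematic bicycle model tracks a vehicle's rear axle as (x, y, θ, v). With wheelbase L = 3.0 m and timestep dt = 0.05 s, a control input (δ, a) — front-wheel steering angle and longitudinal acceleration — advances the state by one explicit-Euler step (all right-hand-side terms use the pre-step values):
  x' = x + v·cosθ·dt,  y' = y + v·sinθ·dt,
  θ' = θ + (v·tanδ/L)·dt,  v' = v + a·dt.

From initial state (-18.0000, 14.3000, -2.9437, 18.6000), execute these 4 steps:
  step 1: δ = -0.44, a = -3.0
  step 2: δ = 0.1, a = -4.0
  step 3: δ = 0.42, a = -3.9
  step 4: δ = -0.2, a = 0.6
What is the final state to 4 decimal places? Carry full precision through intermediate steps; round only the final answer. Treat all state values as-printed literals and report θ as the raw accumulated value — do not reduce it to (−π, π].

after step 1 (δ=-0.44, a=-3.0): (-18.911849, 14.117159, -3.089642, 18.450000)
after step 2 (δ=0.1, a=-4.0): (-19.833105, 14.069256, -3.058789, 18.250000)
after step 3 (δ=0.42, a=-3.9): (-20.742478, 13.993784, -2.922957, 18.055000)
after step 4 (δ=-0.2, a=0.6): (-21.623738, 13.797979, -2.983955, 18.085000)

(-21.6237, 13.7980, -2.9840, 18.0850)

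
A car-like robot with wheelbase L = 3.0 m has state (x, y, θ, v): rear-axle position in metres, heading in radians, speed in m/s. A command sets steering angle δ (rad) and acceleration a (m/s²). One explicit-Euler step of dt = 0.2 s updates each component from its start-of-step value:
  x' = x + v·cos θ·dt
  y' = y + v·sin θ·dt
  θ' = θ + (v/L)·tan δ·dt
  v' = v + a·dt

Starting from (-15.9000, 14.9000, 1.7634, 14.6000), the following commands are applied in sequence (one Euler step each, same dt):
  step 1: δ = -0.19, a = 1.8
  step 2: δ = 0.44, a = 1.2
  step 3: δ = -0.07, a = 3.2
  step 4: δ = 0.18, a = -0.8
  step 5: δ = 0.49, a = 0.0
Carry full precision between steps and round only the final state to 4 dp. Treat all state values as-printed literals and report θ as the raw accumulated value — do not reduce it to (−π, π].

(-20.8708, 28.9698, 2.7244, 15.6800)

after step 1 (δ=-0.19, a=1.8): (-16.458932, 17.766007, 1.576209, 14.960000)
after step 2 (δ=0.44, a=1.2): (-16.475126, 20.757963, 2.045734, 15.200000)
after step 3 (δ=-0.07, a=3.2): (-17.865266, 23.461500, 1.974684, 15.840000)
after step 4 (δ=0.18, a=-0.8): (-19.110279, 26.374602, 2.166844, 15.680000)
after step 5 (δ=0.49, a=0.0): (-20.870754, 28.969833, 2.724413, 15.680000)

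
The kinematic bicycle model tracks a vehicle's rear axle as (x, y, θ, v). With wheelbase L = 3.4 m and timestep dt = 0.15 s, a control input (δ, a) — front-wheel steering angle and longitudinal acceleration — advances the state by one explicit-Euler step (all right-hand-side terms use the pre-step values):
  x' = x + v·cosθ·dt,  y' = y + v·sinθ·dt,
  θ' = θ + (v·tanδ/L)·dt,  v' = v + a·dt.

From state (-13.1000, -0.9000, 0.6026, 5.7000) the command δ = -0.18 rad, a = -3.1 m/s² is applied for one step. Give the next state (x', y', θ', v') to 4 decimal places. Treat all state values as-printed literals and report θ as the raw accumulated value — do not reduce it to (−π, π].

x' = -13.1000 + 5.7000·cos(0.6026)·0.15 = -12.3956
y' = -0.9000 + 5.7000·sin(0.6026)·0.15 = -0.4154
θ' = 0.6026 + (5.7000/3.4)·tan(-0.18)·0.15 = 0.5568
v' = 5.7000 − 3.1000·0.15 = 5.2350

(-12.3956, -0.4154, 0.5568, 5.2350)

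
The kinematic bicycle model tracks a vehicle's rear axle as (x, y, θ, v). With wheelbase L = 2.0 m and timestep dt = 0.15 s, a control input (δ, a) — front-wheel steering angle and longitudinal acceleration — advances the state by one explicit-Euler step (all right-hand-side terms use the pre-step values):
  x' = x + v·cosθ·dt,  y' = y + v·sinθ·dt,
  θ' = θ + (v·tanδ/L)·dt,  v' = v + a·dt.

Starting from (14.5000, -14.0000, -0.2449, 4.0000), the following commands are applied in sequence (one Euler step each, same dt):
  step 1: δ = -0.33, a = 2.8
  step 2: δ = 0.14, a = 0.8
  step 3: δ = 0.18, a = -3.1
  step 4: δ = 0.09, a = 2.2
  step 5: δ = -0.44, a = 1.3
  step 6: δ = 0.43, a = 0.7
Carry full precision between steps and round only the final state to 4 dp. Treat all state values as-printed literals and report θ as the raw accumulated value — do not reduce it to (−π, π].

(18.2398, -15.1041, -0.2087, 4.7050)

after step 1 (δ=-0.33, a=2.8): (15.082097, -14.145476, -0.347657, 4.420000)
after step 2 (δ=0.14, a=0.8): (15.705432, -14.371357, -0.300942, 4.540000)
after step 3 (δ=0.18, a=-3.1): (16.355826, -14.573219, -0.238981, 4.075000)
after step 4 (δ=0.09, a=2.2): (16.949704, -14.717910, -0.211400, 4.405000)
after step 5 (δ=-0.44, a=1.3): (17.595745, -14.856555, -0.366935, 4.600000)
after step 6 (δ=0.43, a=0.7): (18.239812, -15.104096, -0.208710, 4.705000)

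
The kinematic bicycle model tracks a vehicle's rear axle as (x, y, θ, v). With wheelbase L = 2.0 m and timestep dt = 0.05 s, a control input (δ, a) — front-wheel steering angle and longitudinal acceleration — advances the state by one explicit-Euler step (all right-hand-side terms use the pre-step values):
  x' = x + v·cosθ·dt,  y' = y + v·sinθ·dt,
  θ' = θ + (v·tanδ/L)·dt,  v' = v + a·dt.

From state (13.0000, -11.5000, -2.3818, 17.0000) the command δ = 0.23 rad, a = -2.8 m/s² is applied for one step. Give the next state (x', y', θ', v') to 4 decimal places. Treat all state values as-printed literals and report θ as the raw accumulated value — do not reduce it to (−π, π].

(12.3838, -12.0855, -2.2823, 16.8600)

x' = 13.0000 + 17.0000·cos(-2.3818)·0.05 = 12.3838
y' = -11.5000 + 17.0000·sin(-2.3818)·0.05 = -12.0855
θ' = -2.3818 + (17.0000/2.0)·tan(0.23)·0.05 = -2.2823
v' = 17.0000 − 2.8000·0.05 = 16.8600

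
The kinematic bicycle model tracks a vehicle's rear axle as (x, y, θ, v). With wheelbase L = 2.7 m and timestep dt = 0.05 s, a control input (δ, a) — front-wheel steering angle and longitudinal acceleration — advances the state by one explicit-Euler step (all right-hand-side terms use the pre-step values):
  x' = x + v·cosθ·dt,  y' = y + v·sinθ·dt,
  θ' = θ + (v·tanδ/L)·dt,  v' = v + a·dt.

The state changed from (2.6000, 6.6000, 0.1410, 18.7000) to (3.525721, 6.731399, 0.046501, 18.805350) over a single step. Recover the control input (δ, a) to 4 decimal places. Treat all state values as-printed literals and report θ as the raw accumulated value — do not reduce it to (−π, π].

a = (v'−v)/dt = (0.105350)/0.05 = 2.1070
Δθ = θ'−θ = -0.094499;  (v·dt/L) = 18.7000·0.05/2.7 = 0.346296
tan δ = Δθ·L/(v·dt) = -0.272885  →  δ = -0.2664

δ = -0.2664, a = 2.1070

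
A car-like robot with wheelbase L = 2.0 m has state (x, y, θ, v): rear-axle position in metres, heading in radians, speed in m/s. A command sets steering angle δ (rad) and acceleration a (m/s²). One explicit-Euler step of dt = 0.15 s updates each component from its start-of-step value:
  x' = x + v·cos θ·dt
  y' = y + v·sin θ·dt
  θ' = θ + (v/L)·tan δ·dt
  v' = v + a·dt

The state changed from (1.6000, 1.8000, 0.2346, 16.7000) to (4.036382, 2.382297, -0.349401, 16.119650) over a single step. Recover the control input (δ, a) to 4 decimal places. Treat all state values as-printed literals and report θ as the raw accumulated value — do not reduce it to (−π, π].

δ = -0.4363, a = -3.8690

a = (v'−v)/dt = (-0.580350)/0.15 = -3.8690
Δθ = θ'−θ = -0.584001;  (v·dt/L) = 16.7000·0.15/2.0 = 1.252500
tan δ = Δθ·L/(v·dt) = -0.466268  →  δ = -0.4363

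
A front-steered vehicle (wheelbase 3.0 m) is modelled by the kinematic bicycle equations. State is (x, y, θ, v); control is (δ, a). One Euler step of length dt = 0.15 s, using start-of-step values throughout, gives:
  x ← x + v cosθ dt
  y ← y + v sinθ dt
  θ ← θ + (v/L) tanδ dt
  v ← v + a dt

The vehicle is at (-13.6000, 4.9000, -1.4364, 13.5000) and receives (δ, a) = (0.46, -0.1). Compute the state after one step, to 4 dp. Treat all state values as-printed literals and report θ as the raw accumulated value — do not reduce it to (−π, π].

x' = -13.6000 + 13.5000·cos(-1.4364)·0.15 = -13.3287
y' = 4.9000 + 13.5000·sin(-1.4364)·0.15 = 2.8933
θ' = -1.4364 + (13.5000/3.0)·tan(0.46)·0.15 = -1.1020
v' = 13.5000 − 0.1000·0.15 = 13.4850

(-13.3287, 2.8933, -1.1020, 13.4850)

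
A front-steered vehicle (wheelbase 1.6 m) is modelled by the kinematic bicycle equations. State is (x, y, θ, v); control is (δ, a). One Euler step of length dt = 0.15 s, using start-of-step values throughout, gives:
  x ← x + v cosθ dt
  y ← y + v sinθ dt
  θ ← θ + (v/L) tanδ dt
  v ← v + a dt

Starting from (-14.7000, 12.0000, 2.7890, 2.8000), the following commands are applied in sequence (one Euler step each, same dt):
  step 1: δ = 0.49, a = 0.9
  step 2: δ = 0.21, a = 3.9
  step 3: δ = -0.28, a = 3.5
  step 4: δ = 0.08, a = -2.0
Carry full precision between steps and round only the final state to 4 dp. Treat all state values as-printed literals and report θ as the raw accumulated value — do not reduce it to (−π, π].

(-16.6343, 12.4683, 2.9232, 3.7450)

after step 1 (δ=0.49, a=0.9): (-15.094162, 12.145039, 2.929014, 2.935000)
after step 2 (δ=0.21, a=3.9): (-15.524502, 12.237924, 2.987662, 3.520000)
after step 3 (δ=-0.28, a=3.5): (-16.046259, 12.318879, 2.892769, 4.045000)
after step 4 (δ=0.08, a=-2.0): (-16.634323, 12.468299, 2.923171, 3.745000)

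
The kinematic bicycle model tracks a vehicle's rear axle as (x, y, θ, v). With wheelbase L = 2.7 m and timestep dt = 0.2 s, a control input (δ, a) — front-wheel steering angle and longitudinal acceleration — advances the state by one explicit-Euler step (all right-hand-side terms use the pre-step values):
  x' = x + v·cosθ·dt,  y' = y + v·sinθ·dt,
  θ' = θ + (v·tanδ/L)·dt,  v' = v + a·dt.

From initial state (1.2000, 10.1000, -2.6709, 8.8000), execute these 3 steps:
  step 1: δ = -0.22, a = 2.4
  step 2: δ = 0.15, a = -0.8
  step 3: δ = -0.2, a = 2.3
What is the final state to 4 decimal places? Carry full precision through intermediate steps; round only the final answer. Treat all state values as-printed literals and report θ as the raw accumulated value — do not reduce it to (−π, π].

(-3.7863, 7.9509, -2.8497, 9.5800)

after step 1 (δ=-0.22, a=2.4): (-0.368608, 9.301833, -2.816667, 9.280000)
after step 2 (δ=0.15, a=-0.8): (-2.127491, 8.709327, -2.712775, 9.120000)
after step 3 (δ=-0.2, a=2.3): (-3.786343, 7.950916, -2.849717, 9.580000)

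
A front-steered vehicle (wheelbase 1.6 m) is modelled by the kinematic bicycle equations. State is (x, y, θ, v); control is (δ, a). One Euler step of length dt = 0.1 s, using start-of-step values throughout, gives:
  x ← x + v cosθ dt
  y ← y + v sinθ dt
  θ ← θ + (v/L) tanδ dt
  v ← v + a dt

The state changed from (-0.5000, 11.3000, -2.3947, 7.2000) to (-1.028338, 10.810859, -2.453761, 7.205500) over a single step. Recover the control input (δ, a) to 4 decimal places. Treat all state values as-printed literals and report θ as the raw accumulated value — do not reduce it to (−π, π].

a = (v'−v)/dt = (0.005500)/0.1 = 0.0550
Δθ = θ'−θ = -0.059061;  (v·dt/L) = 7.2000·0.1/1.6 = 0.450000
tan δ = Δθ·L/(v·dt) = -0.131247  →  δ = -0.1305

δ = -0.1305, a = 0.0550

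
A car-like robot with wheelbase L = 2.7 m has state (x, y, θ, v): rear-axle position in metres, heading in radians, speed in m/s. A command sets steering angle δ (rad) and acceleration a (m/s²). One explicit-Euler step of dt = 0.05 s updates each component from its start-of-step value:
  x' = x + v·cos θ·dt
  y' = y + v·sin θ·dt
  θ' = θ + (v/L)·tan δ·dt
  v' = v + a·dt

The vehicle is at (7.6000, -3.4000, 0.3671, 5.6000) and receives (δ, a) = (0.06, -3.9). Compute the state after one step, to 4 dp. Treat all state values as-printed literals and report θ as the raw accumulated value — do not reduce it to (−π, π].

x' = 7.6000 + 5.6000·cos(0.3671)·0.05 = 7.8613
y' = -3.4000 + 5.6000·sin(0.3671)·0.05 = -3.2995
θ' = 0.3671 + (5.6000/2.7)·tan(0.06)·0.05 = 0.3733
v' = 5.6000 − 3.9000·0.05 = 5.4050

(7.8613, -3.2995, 0.3733, 5.4050)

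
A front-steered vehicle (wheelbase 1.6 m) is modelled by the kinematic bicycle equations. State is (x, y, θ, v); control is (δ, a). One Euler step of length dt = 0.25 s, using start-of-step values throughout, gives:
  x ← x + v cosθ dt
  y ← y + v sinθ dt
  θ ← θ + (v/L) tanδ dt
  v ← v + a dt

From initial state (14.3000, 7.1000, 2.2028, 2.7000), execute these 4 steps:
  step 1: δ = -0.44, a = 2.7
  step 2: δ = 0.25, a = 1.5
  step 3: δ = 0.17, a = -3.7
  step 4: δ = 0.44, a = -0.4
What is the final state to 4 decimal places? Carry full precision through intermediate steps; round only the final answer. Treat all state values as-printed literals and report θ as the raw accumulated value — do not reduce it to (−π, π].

(12.6047, 9.7548, 2.4472, 2.7250)

after step 1 (δ=-0.44, a=2.7): (13.901235, 7.644621, 2.004189, 3.375000)
after step 2 (δ=0.25, a=1.5): (13.546900, 8.410363, 2.138842, 3.750000)
after step 3 (δ=0.17, a=-3.7): (13.042538, 9.200632, 2.239423, 2.825000)
after step 4 (δ=0.44, a=-0.4): (12.604728, 9.754808, 2.447228, 2.725000)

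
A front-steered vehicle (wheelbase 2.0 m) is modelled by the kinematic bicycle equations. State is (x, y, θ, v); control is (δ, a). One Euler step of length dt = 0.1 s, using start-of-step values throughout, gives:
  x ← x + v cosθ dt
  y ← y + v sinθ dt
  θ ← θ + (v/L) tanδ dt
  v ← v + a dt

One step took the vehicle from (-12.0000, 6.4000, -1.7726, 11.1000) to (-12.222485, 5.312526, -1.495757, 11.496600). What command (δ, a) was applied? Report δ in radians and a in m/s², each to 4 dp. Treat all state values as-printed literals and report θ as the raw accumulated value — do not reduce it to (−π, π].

a = (v'−v)/dt = (0.396600)/0.1 = 3.9660
Δθ = θ'−θ = 0.276843;  (v·dt/L) = 11.1000·0.1/2.0 = 0.555000
tan δ = Δθ·L/(v·dt) = 0.498816  →  δ = 0.4627

δ = 0.4627, a = 3.9660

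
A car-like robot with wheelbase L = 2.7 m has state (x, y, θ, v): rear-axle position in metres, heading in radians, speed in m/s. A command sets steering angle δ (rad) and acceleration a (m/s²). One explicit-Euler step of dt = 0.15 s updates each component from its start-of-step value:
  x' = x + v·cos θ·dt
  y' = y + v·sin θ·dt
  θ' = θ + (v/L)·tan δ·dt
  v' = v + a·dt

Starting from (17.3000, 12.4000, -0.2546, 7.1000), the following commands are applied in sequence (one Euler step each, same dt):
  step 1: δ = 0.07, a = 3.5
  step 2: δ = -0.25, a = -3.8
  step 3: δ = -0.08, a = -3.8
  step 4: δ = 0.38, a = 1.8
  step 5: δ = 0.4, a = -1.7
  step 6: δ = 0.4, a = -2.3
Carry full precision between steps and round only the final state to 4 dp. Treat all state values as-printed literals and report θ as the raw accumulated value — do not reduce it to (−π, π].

after step 1 (δ=0.07, a=3.5): (18.330669, 12.131771, -0.226944, 7.625000)
after step 2 (δ=-0.25, a=-3.8): (19.445091, 11.874426, -0.335109, 7.055000)
after step 3 (δ=-0.08, a=-3.8): (20.444476, 11.526397, -0.366532, 6.485000)
after step 4 (δ=0.38, a=1.8): (21.352611, 11.177783, -0.222632, 6.755000)
after step 5 (δ=0.4, a=-1.7): (22.340854, 10.954060, -0.063968, 6.500000)
after step 6 (δ=0.4, a=-2.3): (23.313860, 10.891734, 0.088708, 6.155000)

(23.3139, 10.8917, 0.0887, 6.1550)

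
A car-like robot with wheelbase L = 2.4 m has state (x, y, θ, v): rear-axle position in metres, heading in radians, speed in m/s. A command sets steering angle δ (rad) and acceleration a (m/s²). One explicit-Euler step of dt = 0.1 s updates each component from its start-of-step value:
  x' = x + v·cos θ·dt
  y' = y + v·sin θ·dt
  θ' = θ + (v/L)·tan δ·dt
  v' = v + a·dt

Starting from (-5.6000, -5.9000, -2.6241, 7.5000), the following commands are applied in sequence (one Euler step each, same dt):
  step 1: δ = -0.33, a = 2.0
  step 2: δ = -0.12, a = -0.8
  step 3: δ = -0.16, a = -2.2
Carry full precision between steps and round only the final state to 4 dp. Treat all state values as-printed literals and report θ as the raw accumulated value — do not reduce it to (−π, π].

(-7.6678, -6.8551, -2.8211, 7.4000)

after step 1 (δ=-0.33, a=2.0): (-6.251797, -6.271027, -2.731139, 7.700000)
after step 2 (δ=-0.12, a=-0.8): (-6.957840, -6.578276, -2.769825, 7.620000)
after step 3 (δ=-0.16, a=-2.2): (-7.667786, -6.855083, -2.821063, 7.400000)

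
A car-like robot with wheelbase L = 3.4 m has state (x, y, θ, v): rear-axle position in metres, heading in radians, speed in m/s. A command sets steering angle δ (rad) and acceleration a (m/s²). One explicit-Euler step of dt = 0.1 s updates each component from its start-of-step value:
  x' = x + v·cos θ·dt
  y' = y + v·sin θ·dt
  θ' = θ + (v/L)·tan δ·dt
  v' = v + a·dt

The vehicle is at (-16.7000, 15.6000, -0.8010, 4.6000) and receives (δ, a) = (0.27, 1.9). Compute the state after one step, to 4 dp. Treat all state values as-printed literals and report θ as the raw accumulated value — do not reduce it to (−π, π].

(-16.3798, 15.2697, -0.7636, 4.7900)

x' = -16.7000 + 4.6000·cos(-0.8010)·0.1 = -16.3798
y' = 15.6000 + 4.6000·sin(-0.8010)·0.1 = 15.2697
θ' = -0.8010 + (4.6000/3.4)·tan(0.27)·0.1 = -0.7636
v' = 4.6000 + 1.9000·0.1 = 4.7900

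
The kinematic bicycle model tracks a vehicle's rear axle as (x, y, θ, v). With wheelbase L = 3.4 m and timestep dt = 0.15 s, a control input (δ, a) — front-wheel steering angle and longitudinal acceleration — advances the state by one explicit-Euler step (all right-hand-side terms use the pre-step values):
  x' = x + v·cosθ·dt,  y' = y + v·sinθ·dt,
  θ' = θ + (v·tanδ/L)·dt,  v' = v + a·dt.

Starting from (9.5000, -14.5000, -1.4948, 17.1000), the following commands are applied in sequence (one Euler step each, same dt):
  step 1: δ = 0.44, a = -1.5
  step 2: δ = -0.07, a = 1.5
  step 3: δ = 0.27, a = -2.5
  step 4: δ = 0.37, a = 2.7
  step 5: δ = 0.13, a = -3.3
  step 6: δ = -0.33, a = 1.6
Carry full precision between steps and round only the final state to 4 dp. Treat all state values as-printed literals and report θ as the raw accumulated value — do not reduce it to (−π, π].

(17.1252, -26.8820, -0.8494, 16.8750)

after step 1 (δ=0.44, a=-1.5): (9.694743, -17.057597, -1.139638, 16.875000)
after step 2 (δ=-0.07, a=1.5): (10.752612, -19.357192, -1.191837, 17.100000)
after step 3 (δ=0.27, a=-2.5): (11.701544, -21.740205, -0.983047, 16.725000)
after step 4 (δ=0.37, a=2.7): (13.092619, -23.827964, -0.696856, 17.130000)
after step 5 (δ=0.13, a=-3.3): (15.063076, -25.477094, -0.598053, 16.635000)
after step 6 (δ=-0.33, a=1.6): (17.125235, -26.882005, -0.849431, 16.875000)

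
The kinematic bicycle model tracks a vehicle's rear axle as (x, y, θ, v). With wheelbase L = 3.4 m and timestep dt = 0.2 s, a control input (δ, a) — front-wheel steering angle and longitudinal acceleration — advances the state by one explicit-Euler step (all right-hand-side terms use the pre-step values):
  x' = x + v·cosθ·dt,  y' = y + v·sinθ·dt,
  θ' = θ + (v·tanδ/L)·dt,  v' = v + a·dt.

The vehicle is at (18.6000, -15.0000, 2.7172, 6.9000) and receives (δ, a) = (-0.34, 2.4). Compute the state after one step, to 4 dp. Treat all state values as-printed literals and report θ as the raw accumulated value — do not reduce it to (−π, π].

x' = 18.6000 + 6.9000·cos(2.7172)·0.2 = 17.3424
y' = -15.0000 + 6.9000·sin(2.7172)·0.2 = -14.4318
θ' = 2.7172 + (6.9000/3.4)·tan(-0.34)·0.2 = 2.5736
v' = 6.9000 + 2.4000·0.2 = 7.3800

(17.3424, -14.4318, 2.5736, 7.3800)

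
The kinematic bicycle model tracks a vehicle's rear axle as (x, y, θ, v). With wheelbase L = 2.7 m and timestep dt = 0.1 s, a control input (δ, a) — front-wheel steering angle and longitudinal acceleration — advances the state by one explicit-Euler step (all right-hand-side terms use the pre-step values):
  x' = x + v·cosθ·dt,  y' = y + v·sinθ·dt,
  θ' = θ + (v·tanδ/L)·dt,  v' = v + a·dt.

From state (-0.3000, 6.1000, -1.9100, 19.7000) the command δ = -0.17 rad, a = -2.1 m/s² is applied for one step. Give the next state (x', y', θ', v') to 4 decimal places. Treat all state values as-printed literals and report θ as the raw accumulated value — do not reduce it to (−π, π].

x' = -0.3000 + 19.7000·cos(-1.9100)·0.1 = -0.9555
y' = 6.1000 + 19.7000·sin(-1.9100)·0.1 = 4.2423
θ' = -1.9100 + (19.7000/2.7)·tan(-0.17)·0.1 = -2.0352
v' = 19.7000 − 2.1000·0.1 = 19.4900

(-0.9555, 4.2423, -2.0352, 19.4900)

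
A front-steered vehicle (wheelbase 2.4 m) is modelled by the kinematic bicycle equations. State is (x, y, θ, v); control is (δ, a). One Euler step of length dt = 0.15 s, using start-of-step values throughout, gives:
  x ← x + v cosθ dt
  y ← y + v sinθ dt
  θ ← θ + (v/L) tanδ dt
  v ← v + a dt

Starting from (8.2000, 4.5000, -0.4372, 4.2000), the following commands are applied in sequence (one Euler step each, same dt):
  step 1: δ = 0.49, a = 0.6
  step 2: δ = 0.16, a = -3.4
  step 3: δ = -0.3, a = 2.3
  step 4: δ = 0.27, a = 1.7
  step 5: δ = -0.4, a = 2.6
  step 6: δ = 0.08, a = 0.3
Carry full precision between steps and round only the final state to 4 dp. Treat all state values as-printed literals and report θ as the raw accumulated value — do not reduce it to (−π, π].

(11.8232, 3.2779, -0.3475, 4.8150)

after step 1 (δ=0.49, a=0.6): (8.770743, 4.233255, -0.297186, 4.290000)
after step 2 (δ=0.16, a=-3.4): (9.386034, 4.044819, -0.253916, 3.780000)
after step 3 (δ=-0.3, a=2.3): (9.934854, 3.902391, -0.326996, 4.125000)
after step 4 (δ=0.27, a=1.7): (10.520818, 3.703648, -0.255645, 4.380000)
after step 5 (δ=-0.4, a=2.6): (11.156465, 3.537513, -0.371384, 4.770000)
after step 6 (δ=0.08, a=0.3): (11.823187, 3.277854, -0.347483, 4.815000)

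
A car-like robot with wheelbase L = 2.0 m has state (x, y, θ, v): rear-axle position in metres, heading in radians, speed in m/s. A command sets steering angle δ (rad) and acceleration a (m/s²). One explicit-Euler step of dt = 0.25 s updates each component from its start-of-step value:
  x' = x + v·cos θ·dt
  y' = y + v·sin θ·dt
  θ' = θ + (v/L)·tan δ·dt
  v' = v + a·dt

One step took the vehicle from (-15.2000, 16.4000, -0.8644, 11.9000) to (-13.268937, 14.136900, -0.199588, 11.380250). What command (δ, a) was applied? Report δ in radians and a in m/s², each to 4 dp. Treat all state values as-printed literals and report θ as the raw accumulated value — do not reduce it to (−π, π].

δ = 0.4203, a = -2.0790

a = (v'−v)/dt = (-0.519750)/0.25 = -2.0790
Δθ = θ'−θ = 0.664812;  (v·dt/L) = 11.9000·0.25/2.0 = 1.487500
tan δ = Δθ·L/(v·dt) = 0.446932  →  δ = 0.4203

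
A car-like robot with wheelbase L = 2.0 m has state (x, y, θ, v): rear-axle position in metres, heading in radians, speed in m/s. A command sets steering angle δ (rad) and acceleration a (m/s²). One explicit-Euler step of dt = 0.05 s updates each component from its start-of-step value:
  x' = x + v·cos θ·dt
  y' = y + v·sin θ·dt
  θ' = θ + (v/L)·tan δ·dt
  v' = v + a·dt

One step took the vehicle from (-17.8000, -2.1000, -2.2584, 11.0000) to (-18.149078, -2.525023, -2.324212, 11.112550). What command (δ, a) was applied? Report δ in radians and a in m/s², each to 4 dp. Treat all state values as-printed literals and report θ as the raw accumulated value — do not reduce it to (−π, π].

δ = -0.2349, a = 2.2510

a = (v'−v)/dt = (0.112550)/0.05 = 2.2510
Δθ = θ'−θ = -0.065812;  (v·dt/L) = 11.0000·0.05/2.0 = 0.275000
tan δ = Δθ·L/(v·dt) = -0.239316  →  δ = -0.2349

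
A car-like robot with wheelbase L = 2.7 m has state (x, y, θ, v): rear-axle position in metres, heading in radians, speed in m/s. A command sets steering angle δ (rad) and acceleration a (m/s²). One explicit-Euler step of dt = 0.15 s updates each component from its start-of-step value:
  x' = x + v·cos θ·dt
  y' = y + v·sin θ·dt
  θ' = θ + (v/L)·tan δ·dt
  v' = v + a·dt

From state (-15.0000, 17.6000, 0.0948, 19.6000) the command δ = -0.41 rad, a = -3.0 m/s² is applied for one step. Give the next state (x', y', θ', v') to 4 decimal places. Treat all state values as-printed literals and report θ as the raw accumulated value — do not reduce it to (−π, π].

(-12.0732, 17.8783, -0.3785, 19.1500)

x' = -15.0000 + 19.6000·cos(0.0948)·0.15 = -12.0732
y' = 17.6000 + 19.6000·sin(0.0948)·0.15 = 17.8783
θ' = 0.0948 + (19.6000/2.7)·tan(-0.41)·0.15 = -0.3785
v' = 19.6000 − 3.0000·0.15 = 19.1500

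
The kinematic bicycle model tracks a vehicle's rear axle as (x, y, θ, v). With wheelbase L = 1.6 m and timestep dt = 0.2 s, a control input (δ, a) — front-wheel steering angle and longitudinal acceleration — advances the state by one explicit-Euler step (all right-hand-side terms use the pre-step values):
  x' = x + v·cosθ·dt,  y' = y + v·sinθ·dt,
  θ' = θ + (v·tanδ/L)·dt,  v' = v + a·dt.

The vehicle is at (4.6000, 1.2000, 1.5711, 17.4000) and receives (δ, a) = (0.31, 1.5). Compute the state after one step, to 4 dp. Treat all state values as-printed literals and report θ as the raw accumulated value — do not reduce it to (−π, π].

x' = 4.6000 + 17.4000·cos(1.5711)·0.2 = 4.5989
y' = 1.2000 + 17.4000·sin(1.5711)·0.2 = 4.6800
θ' = 1.5711 + (17.4000/1.6)·tan(0.31)·0.2 = 2.2678
v' = 17.4000 + 1.5000·0.2 = 17.7000

(4.5989, 4.6800, 2.2678, 17.7000)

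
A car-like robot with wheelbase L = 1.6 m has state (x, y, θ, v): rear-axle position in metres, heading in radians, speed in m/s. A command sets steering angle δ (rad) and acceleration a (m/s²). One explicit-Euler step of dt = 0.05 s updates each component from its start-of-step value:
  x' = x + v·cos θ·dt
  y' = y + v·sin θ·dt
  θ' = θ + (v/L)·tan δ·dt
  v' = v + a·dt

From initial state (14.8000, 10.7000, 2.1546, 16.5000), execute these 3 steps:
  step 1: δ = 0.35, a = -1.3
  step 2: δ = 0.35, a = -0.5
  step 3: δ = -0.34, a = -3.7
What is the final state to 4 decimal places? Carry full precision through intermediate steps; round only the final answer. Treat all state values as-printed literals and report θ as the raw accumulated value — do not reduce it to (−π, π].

after step 1 (δ=0.35, a=-1.3): (14.345259, 11.388357, 2.342818, 16.435000)
after step 2 (δ=0.35, a=-0.5): (13.772018, 11.977142, 2.530294, 16.410000)
after step 3 (δ=-0.34, a=-3.7): (13.100108, 12.448053, 2.348893, 16.225000)

(13.1001, 12.4481, 2.3489, 16.2250)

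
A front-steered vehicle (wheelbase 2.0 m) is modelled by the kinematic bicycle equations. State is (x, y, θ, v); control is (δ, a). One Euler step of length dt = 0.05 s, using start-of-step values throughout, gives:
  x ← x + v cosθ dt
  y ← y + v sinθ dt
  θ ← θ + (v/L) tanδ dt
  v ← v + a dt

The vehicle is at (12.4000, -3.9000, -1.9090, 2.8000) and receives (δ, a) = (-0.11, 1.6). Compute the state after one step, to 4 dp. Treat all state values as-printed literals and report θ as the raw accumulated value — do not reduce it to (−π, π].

x' = 12.4000 + 2.8000·cos(-1.9090)·0.05 = 12.3535
y' = -3.9000 + 2.8000·sin(-1.9090)·0.05 = -4.0321
θ' = -1.9090 + (2.8000/2.0)·tan(-0.11)·0.05 = -1.9167
v' = 2.8000 + 1.6000·0.05 = 2.8800

(12.3535, -4.0321, -1.9167, 2.8800)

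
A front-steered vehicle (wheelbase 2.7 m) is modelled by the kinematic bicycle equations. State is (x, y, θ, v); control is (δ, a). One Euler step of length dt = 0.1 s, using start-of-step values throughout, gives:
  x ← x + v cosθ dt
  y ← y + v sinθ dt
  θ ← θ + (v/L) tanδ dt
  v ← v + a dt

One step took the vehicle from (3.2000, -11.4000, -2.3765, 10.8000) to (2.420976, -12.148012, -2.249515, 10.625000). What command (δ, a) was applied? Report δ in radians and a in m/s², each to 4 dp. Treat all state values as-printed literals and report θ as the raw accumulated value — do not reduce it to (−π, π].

a = (v'−v)/dt = (-0.175000)/0.1 = -1.7500
Δθ = θ'−θ = 0.126985;  (v·dt/L) = 10.8000·0.1/2.7 = 0.400000
tan δ = Δθ·L/(v·dt) = 0.317462  →  δ = 0.3074

δ = 0.3074, a = -1.7500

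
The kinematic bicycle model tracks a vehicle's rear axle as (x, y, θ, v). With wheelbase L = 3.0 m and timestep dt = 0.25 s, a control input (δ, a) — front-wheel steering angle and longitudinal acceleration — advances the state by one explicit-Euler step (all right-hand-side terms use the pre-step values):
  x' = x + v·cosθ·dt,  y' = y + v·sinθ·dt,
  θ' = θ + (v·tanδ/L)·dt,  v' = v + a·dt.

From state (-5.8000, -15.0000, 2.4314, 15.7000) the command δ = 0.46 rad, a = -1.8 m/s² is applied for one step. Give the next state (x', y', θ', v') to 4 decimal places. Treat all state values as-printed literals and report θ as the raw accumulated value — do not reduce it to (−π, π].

(-8.7761, -12.4410, 3.0796, 15.2500)

x' = -5.8000 + 15.7000·cos(2.4314)·0.25 = -8.7761
y' = -15.0000 + 15.7000·sin(2.4314)·0.25 = -12.4410
θ' = 2.4314 + (15.7000/3.0)·tan(0.46)·0.25 = 3.0796
v' = 15.7000 − 1.8000·0.25 = 15.2500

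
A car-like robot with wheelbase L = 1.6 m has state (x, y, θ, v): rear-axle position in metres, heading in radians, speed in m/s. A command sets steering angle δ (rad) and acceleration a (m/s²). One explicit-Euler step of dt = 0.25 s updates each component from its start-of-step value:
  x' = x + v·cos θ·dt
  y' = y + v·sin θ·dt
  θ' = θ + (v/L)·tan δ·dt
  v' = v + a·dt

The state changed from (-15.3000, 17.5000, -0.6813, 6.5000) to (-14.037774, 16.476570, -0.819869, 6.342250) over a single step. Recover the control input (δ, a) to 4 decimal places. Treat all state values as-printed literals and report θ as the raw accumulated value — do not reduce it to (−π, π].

a = (v'−v)/dt = (-0.157750)/0.25 = -0.6310
Δθ = θ'−θ = -0.138569;  (v·dt/L) = 6.5000·0.25/1.6 = 1.015625
tan δ = Δθ·L/(v·dt) = -0.136437  →  δ = -0.1356

δ = -0.1356, a = -0.6310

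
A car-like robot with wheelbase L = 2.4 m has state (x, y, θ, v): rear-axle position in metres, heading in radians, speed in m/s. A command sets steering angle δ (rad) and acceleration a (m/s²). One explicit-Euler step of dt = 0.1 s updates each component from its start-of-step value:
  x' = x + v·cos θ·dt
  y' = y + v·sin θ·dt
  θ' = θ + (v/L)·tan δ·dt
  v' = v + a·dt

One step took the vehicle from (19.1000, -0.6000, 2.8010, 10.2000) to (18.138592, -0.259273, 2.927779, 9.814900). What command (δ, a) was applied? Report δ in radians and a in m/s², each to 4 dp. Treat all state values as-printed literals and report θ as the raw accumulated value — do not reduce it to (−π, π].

δ = 0.2899, a = -3.8510

a = (v'−v)/dt = (-0.385100)/0.1 = -3.8510
Δθ = θ'−θ = 0.126779;  (v·dt/L) = 10.2000·0.1/2.4 = 0.425000
tan δ = Δθ·L/(v·dt) = 0.298304  →  δ = 0.2899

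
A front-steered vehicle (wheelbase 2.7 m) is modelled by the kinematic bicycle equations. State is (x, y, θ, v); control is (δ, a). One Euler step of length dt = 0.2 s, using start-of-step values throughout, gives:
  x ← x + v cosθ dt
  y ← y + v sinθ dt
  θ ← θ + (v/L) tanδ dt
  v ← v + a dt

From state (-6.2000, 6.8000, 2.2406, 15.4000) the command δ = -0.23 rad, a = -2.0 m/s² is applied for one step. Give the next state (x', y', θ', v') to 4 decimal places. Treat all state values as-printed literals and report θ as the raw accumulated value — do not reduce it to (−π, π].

x' = -6.2000 + 15.4000·cos(2.2406)·0.2 = -8.1122
y' = 6.8000 + 15.4000·sin(2.2406)·0.2 = 9.2145
θ' = 2.2406 + (15.4000/2.7)·tan(-0.23)·0.2 = 1.9735
v' = 15.4000 − 2.0000·0.2 = 15.0000

(-8.1122, 9.2145, 1.9735, 15.0000)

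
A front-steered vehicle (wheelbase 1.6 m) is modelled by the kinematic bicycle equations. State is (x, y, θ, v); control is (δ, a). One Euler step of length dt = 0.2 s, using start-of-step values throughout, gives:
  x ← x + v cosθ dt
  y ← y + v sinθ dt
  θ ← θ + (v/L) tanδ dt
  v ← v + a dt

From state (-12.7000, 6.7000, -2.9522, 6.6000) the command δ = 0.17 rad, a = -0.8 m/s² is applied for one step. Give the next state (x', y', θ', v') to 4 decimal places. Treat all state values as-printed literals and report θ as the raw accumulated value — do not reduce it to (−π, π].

(-13.9964, 6.4515, -2.8106, 6.4400)

x' = -12.7000 + 6.6000·cos(-2.9522)·0.2 = -13.9964
y' = 6.7000 + 6.6000·sin(-2.9522)·0.2 = 6.4515
θ' = -2.9522 + (6.6000/1.6)·tan(0.17)·0.2 = -2.8106
v' = 6.6000 − 0.8000·0.2 = 6.4400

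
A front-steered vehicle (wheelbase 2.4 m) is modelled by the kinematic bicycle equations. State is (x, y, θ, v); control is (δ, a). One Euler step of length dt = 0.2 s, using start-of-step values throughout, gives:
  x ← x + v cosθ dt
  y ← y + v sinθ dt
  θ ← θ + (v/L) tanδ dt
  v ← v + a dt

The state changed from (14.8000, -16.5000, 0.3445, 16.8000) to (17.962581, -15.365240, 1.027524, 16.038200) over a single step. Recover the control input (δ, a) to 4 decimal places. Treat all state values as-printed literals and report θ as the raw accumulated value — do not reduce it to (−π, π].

a = (v'−v)/dt = (-0.761800)/0.2 = -3.8090
Δθ = θ'−θ = 0.683024;  (v·dt/L) = 16.8000·0.2/2.4 = 1.400000
tan δ = Δθ·L/(v·dt) = 0.487874  →  δ = 0.4539

δ = 0.4539, a = -3.8090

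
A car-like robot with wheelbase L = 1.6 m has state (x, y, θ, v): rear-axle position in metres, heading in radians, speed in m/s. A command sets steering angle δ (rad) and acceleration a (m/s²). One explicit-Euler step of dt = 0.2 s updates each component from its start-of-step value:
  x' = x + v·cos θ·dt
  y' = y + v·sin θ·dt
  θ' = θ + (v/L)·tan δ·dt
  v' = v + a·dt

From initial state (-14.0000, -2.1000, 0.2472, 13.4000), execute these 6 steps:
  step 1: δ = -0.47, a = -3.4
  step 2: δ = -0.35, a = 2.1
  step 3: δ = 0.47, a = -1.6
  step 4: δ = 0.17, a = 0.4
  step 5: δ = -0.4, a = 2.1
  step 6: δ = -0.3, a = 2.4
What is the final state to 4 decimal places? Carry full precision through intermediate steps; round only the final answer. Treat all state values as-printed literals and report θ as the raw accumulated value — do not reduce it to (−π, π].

after step 1 (δ=-0.47, a=-3.4): (-11.401468, -1.444231, -0.603643, 12.720000)
after step 2 (δ=-0.35, a=2.1): (-9.307061, -2.888320, -1.184038, 13.140000)
after step 3 (δ=0.47, a=-1.6): (-8.315811, -5.322208, -0.349704, 12.820000)
after step 4 (δ=0.17, a=0.4): (-5.907000, -6.200685, -0.074624, 12.900000)
after step 5 (δ=-0.4, a=2.1): (-3.334180, -6.393037, -0.756378, 13.320000)
after step 6 (δ=-0.3, a=2.4): (-1.396583, -8.221318, -1.271423, 13.800000)

(-1.3966, -8.2213, -1.2714, 13.8000)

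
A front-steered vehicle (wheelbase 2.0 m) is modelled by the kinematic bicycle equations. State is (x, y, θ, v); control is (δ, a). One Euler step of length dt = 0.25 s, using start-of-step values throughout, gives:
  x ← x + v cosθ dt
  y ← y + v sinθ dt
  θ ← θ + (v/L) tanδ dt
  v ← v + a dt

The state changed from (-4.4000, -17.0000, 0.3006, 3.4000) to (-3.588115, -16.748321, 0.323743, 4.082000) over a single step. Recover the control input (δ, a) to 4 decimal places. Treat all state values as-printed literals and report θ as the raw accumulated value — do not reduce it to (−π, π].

δ = 0.0544, a = 2.7280

a = (v'−v)/dt = (0.682000)/0.25 = 2.7280
Δθ = θ'−θ = 0.023143;  (v·dt/L) = 3.4000·0.25/2.0 = 0.425000
tan δ = Δθ·L/(v·dt) = 0.054454  →  δ = 0.0544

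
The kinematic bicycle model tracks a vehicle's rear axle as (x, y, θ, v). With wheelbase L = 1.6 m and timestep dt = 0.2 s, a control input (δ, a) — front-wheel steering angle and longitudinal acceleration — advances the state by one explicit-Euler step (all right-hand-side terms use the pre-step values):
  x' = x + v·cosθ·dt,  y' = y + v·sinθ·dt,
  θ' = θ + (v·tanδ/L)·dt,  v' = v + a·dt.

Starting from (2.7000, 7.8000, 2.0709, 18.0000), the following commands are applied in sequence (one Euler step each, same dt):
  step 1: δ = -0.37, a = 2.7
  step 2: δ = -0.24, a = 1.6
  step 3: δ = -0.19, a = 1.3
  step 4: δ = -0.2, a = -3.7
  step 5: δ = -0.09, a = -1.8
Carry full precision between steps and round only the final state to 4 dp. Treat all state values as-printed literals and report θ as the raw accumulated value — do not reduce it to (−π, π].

after step 1 (δ=-0.37, a=2.7): (0.973741, 10.959118, 1.198208, 18.540000)
after step 2 (δ=-0.24, a=1.6): (2.323554, 14.412706, 0.631077, 18.860000)
after step 3 (δ=-0.19, a=1.3): (5.369039, 16.638241, 0.177683, 19.120000)
after step 4 (δ=-0.2, a=-3.7): (9.132834, 17.314131, -0.306794, 18.380000)
after step 5 (δ=-0.09, a=-1.8): (12.637189, 16.203964, -0.514129, 18.020000)

(12.6372, 16.2040, -0.5141, 18.0200)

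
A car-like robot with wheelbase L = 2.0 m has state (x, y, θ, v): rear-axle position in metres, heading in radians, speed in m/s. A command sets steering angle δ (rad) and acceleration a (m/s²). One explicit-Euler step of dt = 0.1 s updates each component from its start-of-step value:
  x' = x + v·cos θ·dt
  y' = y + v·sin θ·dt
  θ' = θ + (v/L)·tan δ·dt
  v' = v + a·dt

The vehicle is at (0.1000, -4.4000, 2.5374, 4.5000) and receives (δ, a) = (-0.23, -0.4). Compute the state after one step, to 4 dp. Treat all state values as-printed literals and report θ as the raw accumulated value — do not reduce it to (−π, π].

(-0.2703, -4.1444, 2.4847, 4.4600)

x' = 0.1000 + 4.5000·cos(2.5374)·0.1 = -0.2703
y' = -4.4000 + 4.5000·sin(2.5374)·0.1 = -4.1444
θ' = 2.5374 + (4.5000/2.0)·tan(-0.23)·0.1 = 2.4847
v' = 4.5000 − 0.4000·0.1 = 4.4600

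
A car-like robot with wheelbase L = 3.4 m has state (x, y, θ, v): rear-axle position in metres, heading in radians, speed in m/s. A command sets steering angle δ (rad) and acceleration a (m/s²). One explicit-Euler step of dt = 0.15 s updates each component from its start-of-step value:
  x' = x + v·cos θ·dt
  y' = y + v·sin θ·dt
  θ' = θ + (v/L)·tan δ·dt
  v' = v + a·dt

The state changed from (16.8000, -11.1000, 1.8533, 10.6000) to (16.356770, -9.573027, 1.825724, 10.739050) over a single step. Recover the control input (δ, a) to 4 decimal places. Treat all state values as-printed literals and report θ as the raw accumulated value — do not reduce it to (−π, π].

a = (v'−v)/dt = (0.139050)/0.15 = 0.9270
Δθ = θ'−θ = -0.027576;  (v·dt/L) = 10.6000·0.15/3.4 = 0.467647
tan δ = Δθ·L/(v·dt) = -0.058968  →  δ = -0.0589

δ = -0.0589, a = 0.9270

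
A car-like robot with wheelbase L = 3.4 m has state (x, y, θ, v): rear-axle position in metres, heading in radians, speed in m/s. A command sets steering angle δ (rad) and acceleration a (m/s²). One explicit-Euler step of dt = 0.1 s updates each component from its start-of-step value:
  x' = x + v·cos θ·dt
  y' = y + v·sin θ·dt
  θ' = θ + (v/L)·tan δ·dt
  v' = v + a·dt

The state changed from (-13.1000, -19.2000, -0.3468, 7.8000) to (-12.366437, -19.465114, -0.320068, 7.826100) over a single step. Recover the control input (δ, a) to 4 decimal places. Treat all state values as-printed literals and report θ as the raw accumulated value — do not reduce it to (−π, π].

δ = 0.1160, a = 0.2610

a = (v'−v)/dt = (0.026100)/0.1 = 0.2610
Δθ = θ'−θ = 0.026732;  (v·dt/L) = 7.8000·0.1/3.4 = 0.229412
tan δ = Δθ·L/(v·dt) = 0.116524  →  δ = 0.1160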